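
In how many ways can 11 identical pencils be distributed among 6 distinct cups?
C(11+6-1, 6-1) = C(16, 5) = 4368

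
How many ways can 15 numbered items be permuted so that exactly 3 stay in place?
Choose the 3 fixed points C(15,3) = 455, derange the rest: !12 = Σ_{j=0}^{12} (-1)^j·12!/j! = 479001600 - 479001600 + 239500800 - 79833600 + 19958400 - 3991680 + 665280 - 95040 + 11880 - 1320 + 132 - 12 + 1 = 176214841. Product = 455 × 176214841 = 80177752655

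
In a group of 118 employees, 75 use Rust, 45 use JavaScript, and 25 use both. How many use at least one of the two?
|A∪B| = |A| + |B| - |A∩B| = 75 + 45 - 25 = 95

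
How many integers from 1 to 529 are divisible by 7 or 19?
⌊529/7⌋ + ⌊529/19⌋ - ⌊529/133⌋ = 75 + 27 - 3 = 99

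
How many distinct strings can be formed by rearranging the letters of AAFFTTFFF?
9! / (2! × 5! × 2!) = 756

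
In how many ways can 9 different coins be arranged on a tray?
9! = 362880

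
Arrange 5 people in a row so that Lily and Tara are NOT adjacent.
Total - adjacent = 5! - (5-1)!×2 = 120 - 48 = 72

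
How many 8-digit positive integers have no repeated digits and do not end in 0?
Last digit: 9 nonzero choices. First digit: 8 (nonzero, ≠last). Middle 6: P(8,6) = 20160. Total = 1451520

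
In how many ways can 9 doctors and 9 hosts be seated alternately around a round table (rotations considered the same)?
Fix one of the doctors: (9-1)! ways for the remaining doctors, × 9! ways for the hosts = 40320 × 362880 = 14631321600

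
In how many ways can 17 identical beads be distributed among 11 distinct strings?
C(17+11-1, 11-1) = C(27, 10) = 8436285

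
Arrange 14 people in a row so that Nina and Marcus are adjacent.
Treat as block: (14-1)! × 2! = 6227020800 × 2 = 12454041600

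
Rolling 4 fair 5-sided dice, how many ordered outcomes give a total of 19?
Coefficient of x^19 in (x + x² + ... + x^5)^4. By inclusion-exclusion on dice exceeding 5: Σ_j (-1)^j C(4,j)·C(19-1-5j, 3) = C(4,0)·C(18,3) - C(4,1)·C(13,3) + C(4,2)·C(8,3) - C(4,3)·C(3,3) = 1·816 - 4·286 + 6·56 - 4·1 = 4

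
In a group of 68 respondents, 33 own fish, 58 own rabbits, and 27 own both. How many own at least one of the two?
|A∪B| = |A| + |B| - |A∩B| = 33 + 58 - 27 = 64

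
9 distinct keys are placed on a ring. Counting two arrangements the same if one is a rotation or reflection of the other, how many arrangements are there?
(9-1)!/2 = 40320/2 = 20160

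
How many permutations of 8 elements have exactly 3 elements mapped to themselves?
Choose the 3 fixed points C(8,3) = 56, derange the rest: !5 = Σ_{j=0}^{5} (-1)^j·5!/j! = 120 - 120 + 60 - 20 + 5 - 1 = 44. Product = 56 × 44 = 2464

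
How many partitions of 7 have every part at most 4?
Let r_j(i) = number of partitions of i into parts ≤ j, for i = 0..7. r_1(i) = 1 for all i; r_j(i) = r_{j-1}(i) + r_j(i-j). Rows j = 2..4: ≤2: 1 1 2 2 3 3 4 4; ≤3: 1 1 2 3 4 5 7 8; ≤4: 1 1 2 3 5 6 9 11. r_4(7) = 11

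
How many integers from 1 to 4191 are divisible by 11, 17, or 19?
⌊4191/11⌋+⌊4191/17⌋+⌊4191/19⌋ - ⌊4191/187⌋-⌊4191/209⌋-⌊4191/323⌋ + ⌊4191/3553⌋ = 381+246+220 - 22-20-12 + 1 = 794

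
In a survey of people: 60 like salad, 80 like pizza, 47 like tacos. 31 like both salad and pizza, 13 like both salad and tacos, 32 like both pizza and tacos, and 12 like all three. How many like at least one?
|A∪B∪C| = 60+80+47-31-13-32+12 = 123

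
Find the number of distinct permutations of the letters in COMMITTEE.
9! / (1! × 1! × 2! × 1! × 2! × 2!) = 45360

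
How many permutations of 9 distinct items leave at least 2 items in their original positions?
Exactly j fixed points: C(9,j)·!(9-j); sum over j ≥ 2 (derangement numbers via !m = (m-1)·(!(m-1) + !(m-2)): !0..!7 = 1, 0, 1, 2, 9, 44, 265, 1854). Σ_{j=2}^{9} C(9,j)·!(9-j) = C(9,2)·!7 + C(9,3)·!6 + C(9,4)·!5 + C(9,5)·!4 + C(9,6)·!3 + C(9,7)·!2 + C(9,8)·!1 + C(9,9)·!0 = 36·1854 + 84·265 + 126·44 + 126·9 + 84·2 + 36·1 + 9·0 + 1·1 = 95887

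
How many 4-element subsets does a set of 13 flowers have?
C(13,4) = 13!/(4!×9!) = 715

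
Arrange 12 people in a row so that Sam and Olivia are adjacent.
Treat as block: (12-1)! × 2! = 39916800 × 2 = 79833600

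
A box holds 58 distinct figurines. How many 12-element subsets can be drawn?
C(58,12) = 58!/(12!×46!) = 891794789340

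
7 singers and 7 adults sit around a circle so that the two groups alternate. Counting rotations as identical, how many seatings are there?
Fix one of the singers: (7-1)! ways for the remaining singers, × 7! ways for the adults = 720 × 5040 = 3628800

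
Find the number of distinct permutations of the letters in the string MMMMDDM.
7! / (5! × 2!) = 21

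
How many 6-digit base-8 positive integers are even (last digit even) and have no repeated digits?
Last∈{0,2,4,6}. Last=0: 2520. Last nonzero: 3×6×P(6,4) = 6480. Total = 9000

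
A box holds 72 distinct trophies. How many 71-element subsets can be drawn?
C(72,71) = 72!/(71!×1!) = 72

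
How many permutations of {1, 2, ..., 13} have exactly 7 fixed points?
Choose the 7 fixed points C(13,7) = 1716, derange the rest: !6 = Σ_{j=0}^{6} (-1)^j·6!/j! = 720 - 720 + 360 - 120 + 30 - 6 + 1 = 265. Product = 1716 × 265 = 454740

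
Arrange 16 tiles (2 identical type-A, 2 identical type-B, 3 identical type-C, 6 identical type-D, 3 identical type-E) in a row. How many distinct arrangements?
16! / (2! × 2! × 3! × 6! × 3!) = 201801600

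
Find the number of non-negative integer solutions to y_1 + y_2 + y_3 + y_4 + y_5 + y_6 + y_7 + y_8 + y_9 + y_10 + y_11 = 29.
C(29+11-1, 11-1) = C(39, 10) = 635745396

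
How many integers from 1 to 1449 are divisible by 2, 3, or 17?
⌊1449/2⌋+⌊1449/3⌋+⌊1449/17⌋ - ⌊1449/6⌋-⌊1449/34⌋-⌊1449/51⌋ + ⌊1449/102⌋ = 724+483+85 - 241-42-28 + 14 = 995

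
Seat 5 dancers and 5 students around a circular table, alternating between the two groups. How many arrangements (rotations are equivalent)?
Fix one of the dancers: (5-1)! ways for the remaining dancers, × 5! ways for the students = 24 × 120 = 2880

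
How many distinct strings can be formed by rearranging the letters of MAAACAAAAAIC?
12! / (1! × 1! × 2! × 8!) = 5940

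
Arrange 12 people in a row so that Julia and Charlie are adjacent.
Treat as block: (12-1)! × 2! = 39916800 × 2 = 79833600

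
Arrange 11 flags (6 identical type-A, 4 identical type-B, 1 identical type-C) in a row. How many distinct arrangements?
11! / (6! × 4! × 1!) = 2310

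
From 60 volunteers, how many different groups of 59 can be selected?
C(60,59) = 60!/(59!×1!) = 60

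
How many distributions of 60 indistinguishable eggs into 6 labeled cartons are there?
C(60+6-1, 6-1) = C(65, 5) = 8259888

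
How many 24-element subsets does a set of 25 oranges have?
C(25,24) = 25!/(24!×1!) = 25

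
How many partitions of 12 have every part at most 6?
Let r_j(i) = number of partitions of i into parts ≤ j, for i = 0..12. r_1(i) = 1 for all i; r_j(i) = r_{j-1}(i) + r_j(i-j). Rows j = 2..6: ≤2: 1 1 2 2 3 3 4 4 5 5 6 6 7; ≤3: 1 1 2 3 4 5 7 8 10 12 14 16 19; ≤4: 1 1 2 3 5 6 9 11 15 18 23 27 34; ≤5: 1 1 2 3 5 7 10 13 18 23 30 37 47; ≤6: 1 1 2 3 5 7 11 14 20 26 35 44 58. r_6(12) = 58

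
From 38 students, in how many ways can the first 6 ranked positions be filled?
P(38,6) = 38!/(38-6)! = 1987690320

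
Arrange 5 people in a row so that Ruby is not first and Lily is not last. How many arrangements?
By inclusion-exclusion: 5! - 2×(5-1)! + (5-2)! = 120 - 48 + 6 = 78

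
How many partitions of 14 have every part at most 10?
Let r_j(i) = number of partitions of i into parts ≤ j, for i = 0..14. r_1(i) = 1 for all i; r_j(i) = r_{j-1}(i) + r_j(i-j). Rows j = 2..10: ≤2: 1 1 2 2 3 3 4 4 5 5 6 6 7 7 8; ≤3: 1 1 2 3 4 5 7 8 10 12 14 16 19 21 24; ≤4: 1 1 2 3 5 6 9 11 15 18 23 27 34 39 47; ≤5: 1 1 2 3 5 7 10 13 18 23 30 37 47 57 70; ≤6: 1 1 2 3 5 7 11 14 20 26 35 44 58 71 90; ≤7: 1 1 2 3 5 7 11 15 21 28 38 49 65 82 105; ≤8: 1 1 2 3 5 7 11 15 22 29 40 52 70 89 116; ≤9: 1 1 2 3 5 7 11 15 22 30 41 54 73 94 123; ≤10: 1 1 2 3 5 7 11 15 22 30 42 55 75 97 128. r_10(14) = 128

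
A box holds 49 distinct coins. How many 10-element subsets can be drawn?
C(49,10) = 49!/(10!×39!) = 8217822536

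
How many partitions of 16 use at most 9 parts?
By conjugation, equals partitions of 16 into parts ≤ 9. Let r_j(i) = number of partitions of i into parts ≤ j, for i = 0..16. r_1(i) = 1 for all i; r_j(i) = r_{j-1}(i) + r_j(i-j). Rows j = 2..9: ≤2: 1 1 2 2 3 3 4 4 5 5 6 6 7 7 8 8 9; ≤3: 1 1 2 3 4 5 7 8 10 12 14 16 19 21 24 27 30; ≤4: 1 1 2 3 5 6 9 11 15 18 23 27 34 39 47 54 64; ≤5: 1 1 2 3 5 7 10 13 18 23 30 37 47 57 70 84 101; ≤6: 1 1 2 3 5 7 11 14 20 26 35 44 58 71 90 110 136; ≤7: 1 1 2 3 5 7 11 15 21 28 38 49 65 82 105 131 164; ≤8: 1 1 2 3 5 7 11 15 22 29 40 52 70 89 116 146 186; ≤9: 1 1 2 3 5 7 11 15 22 30 41 54 73 94 123 157 201. r_9(16) = 201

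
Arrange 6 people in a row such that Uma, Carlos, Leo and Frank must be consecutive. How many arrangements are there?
Treat the 4 as one block: (6-4+1)! × 4! = 6 × 24 = 144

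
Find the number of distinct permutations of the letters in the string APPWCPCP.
8! / (1! × 1! × 2! × 4!) = 840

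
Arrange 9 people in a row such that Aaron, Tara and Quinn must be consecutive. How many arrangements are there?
Treat the 3 as one block: (9-3+1)! × 3! = 5040 × 6 = 30240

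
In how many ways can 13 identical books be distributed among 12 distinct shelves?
C(13+12-1, 12-1) = C(24, 11) = 2496144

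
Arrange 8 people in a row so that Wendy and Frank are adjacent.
Treat as block: (8-1)! × 2! = 5040 × 2 = 10080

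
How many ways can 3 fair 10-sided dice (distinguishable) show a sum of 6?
Coefficient of x^6 in (x + x² + ... + x^10)^3. By inclusion-exclusion on dice exceeding 10: Σ_j (-1)^j C(3,j)·C(6-1-10j, 2) = C(3,0)·C(5,2) = 1·10 = 10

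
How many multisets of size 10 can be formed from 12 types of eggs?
C(10+12-1, 12-1) = C(21, 11) = 352716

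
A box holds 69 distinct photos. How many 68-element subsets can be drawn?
C(69,68) = 69!/(68!×1!) = 69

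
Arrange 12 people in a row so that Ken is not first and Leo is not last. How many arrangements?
By inclusion-exclusion: 12! - 2×(12-1)! + (12-2)! = 479001600 - 79833600 + 3628800 = 402796800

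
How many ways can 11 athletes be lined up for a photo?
11! = 39916800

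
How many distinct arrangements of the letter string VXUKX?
5! / (1! × 1! × 1! × 2!) = 60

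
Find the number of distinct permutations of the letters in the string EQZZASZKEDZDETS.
15! / (4! × 1! × 1! × 2! × 3! × 1! × 2! × 1!) = 2270268000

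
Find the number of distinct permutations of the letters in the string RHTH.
4! / (1! × 2! × 1!) = 12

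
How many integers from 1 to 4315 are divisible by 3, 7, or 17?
⌊4315/3⌋+⌊4315/7⌋+⌊4315/17⌋ - ⌊4315/21⌋-⌊4315/51⌋-⌊4315/119⌋ + ⌊4315/357⌋ = 1438+616+253 - 205-84-36 + 12 = 1994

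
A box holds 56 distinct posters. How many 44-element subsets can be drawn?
C(56,44) = 56!/(44!×12!) = 558383307300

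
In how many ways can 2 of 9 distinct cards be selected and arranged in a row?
P(9,2) = 9!/(9-2)! = 72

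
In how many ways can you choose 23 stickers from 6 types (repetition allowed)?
C(23+6-1, 6-1) = C(28, 5) = 98280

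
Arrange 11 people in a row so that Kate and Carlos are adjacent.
Treat as block: (11-1)! × 2! = 3628800 × 2 = 7257600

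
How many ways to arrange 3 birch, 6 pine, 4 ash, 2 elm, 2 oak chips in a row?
17! / (3! × 6! × 4! × 2! × 2!) = 857656800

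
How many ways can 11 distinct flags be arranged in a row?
11! = 39916800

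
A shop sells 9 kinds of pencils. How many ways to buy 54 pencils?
C(54+9-1, 9-1) = C(62, 8) = 3381098545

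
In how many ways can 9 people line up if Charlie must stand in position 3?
Fix one position: (9-1)! = 40320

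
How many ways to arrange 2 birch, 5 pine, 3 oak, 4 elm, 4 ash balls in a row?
18! / (2! × 5! × 3! × 4! × 4!) = 7718911200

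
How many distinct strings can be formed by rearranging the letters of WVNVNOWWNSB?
11! / (1! × 2! × 3! × 1! × 1! × 3!) = 554400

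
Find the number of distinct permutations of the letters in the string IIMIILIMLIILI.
13! / (8! × 2! × 3!) = 12870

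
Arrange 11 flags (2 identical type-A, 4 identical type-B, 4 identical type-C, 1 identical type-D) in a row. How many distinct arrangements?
11! / (2! × 4! × 4! × 1!) = 34650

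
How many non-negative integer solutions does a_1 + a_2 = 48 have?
C(48+2-1, 2-1) = C(49, 1) = 49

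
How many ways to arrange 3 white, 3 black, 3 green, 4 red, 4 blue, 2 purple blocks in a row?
19! / (3! × 3! × 3! × 4! × 4! × 2!) = 488864376000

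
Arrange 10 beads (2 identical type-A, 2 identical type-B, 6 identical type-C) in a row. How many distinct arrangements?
10! / (2! × 2! × 6!) = 1260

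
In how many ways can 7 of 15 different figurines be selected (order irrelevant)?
C(15,7) = 15!/(7!×8!) = 6435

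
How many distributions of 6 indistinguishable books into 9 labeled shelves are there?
C(6+9-1, 9-1) = C(14, 8) = 3003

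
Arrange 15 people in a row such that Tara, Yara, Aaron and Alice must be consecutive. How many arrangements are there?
Treat the 4 as one block: (15-4+1)! × 4! = 479001600 × 24 = 11496038400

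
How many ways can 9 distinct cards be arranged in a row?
9! = 362880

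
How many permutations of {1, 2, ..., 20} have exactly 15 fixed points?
Choose the 15 fixed points C(20,15) = 15504, derange the rest: !5 = Σ_{j=0}^{5} (-1)^j·5!/j! = 120 - 120 + 60 - 20 + 5 - 1 = 44. Product = 15504 × 44 = 682176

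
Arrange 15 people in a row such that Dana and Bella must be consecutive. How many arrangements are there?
Treat the 2 as one block: (15-2+1)! × 2! = 87178291200 × 2 = 174356582400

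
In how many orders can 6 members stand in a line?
6! = 720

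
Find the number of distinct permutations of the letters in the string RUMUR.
5! / (1! × 2! × 2!) = 30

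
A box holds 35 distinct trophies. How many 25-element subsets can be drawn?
C(35,25) = 35!/(25!×10!) = 183579396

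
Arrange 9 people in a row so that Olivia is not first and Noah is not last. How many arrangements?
By inclusion-exclusion: 9! - 2×(9-1)! + (9-2)! = 362880 - 80640 + 5040 = 287280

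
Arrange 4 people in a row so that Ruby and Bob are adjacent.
Treat as block: (4-1)! × 2! = 6 × 2 = 12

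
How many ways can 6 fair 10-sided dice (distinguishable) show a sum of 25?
Coefficient of x^25 in (x + x² + ... + x^10)^6. By inclusion-exclusion on dice exceeding 10: Σ_j (-1)^j C(6,j)·C(25-1-10j, 5) = C(6,0)·C(24,5) - C(6,1)·C(14,5) = 1·42504 - 6·2002 = 30492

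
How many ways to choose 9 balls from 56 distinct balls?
C(56,9) = 56!/(9!×47!) = 7575968400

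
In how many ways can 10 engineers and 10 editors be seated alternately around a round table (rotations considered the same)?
Fix one of the engineers: (10-1)! ways for the remaining engineers, × 10! ways for the editors = 362880 × 3628800 = 1316818944000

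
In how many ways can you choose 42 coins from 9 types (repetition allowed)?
C(42+9-1, 9-1) = C(50, 8) = 536878650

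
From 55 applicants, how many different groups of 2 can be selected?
C(55,2) = 55!/(2!×53!) = 1485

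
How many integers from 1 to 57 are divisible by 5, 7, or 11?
⌊57/5⌋+⌊57/7⌋+⌊57/11⌋ - ⌊57/35⌋-⌊57/55⌋-⌊57/77⌋ + ⌊57/385⌋ = 11+8+5 - 1-1-0 + 0 = 22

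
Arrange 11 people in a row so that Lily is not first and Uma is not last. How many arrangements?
By inclusion-exclusion: 11! - 2×(11-1)! + (11-2)! = 39916800 - 7257600 + 362880 = 33022080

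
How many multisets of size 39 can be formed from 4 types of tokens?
C(39+4-1, 4-1) = C(42, 3) = 11480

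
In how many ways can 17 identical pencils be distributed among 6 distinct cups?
C(17+6-1, 6-1) = C(22, 5) = 26334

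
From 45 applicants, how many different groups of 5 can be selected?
C(45,5) = 45!/(5!×40!) = 1221759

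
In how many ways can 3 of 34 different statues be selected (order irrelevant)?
C(34,3) = 34!/(3!×31!) = 5984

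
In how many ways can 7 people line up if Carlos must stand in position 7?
Fix one position: (7-1)! = 720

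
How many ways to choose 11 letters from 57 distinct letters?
C(57,11) = 57!/(11!×46!) = 184509266760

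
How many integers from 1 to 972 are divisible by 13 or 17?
⌊972/13⌋ + ⌊972/17⌋ - ⌊972/221⌋ = 74 + 57 - 4 = 127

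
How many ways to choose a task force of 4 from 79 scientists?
C(79,4) = 79!/(4!×75!) = 1502501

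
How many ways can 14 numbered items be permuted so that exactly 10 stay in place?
Choose the 10 fixed points C(14,10) = 1001, derange the rest: !4 = Σ_{j=0}^{4} (-1)^j·4!/j! = 24 - 24 + 12 - 4 + 1 = 9. Product = 1001 × 9 = 9009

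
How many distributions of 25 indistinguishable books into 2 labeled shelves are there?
C(25+2-1, 2-1) = C(26, 1) = 26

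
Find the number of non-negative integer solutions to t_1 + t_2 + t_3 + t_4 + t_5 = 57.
C(57+5-1, 5-1) = C(61, 4) = 521855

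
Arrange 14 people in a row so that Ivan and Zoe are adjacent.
Treat as block: (14-1)! × 2! = 6227020800 × 2 = 12454041600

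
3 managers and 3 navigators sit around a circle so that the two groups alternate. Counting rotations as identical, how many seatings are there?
Fix one of the managers: (3-1)! ways for the remaining managers, × 3! ways for the navigators = 2 × 6 = 12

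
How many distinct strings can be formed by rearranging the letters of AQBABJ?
6! / (2! × 1! × 1! × 2!) = 180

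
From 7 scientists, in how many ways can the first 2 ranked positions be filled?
P(7,2) = 7!/(7-2)! = 42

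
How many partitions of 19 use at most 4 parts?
By conjugation, equals partitions of 19 into parts ≤ 4. Let r_j(i) = number of partitions of i into parts ≤ j, for i = 0..19. r_1(i) = 1 for all i; r_j(i) = r_{j-1}(i) + r_j(i-j). Rows j = 2..4: ≤2: 1 1 2 2 3 3 4 4 5 5 6 6 7 7 8 8 9 9 10 10; ≤3: 1 1 2 3 4 5 7 8 10 12 14 16 19 21 24 27 30 33 37 40; ≤4: 1 1 2 3 5 6 9 11 15 18 23 27 34 39 47 54 64 72 84 94. r_4(19) = 94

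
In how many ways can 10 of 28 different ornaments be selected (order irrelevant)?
C(28,10) = 28!/(10!×18!) = 13123110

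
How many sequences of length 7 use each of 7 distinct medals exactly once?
7! = 5040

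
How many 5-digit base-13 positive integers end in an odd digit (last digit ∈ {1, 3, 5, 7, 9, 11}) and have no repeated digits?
Last∈{1,3,5,7,9,11}. Last=0: 0. Last nonzero: 6×11×P(11,3) = 65340. Total = 65340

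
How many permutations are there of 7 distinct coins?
7! = 5040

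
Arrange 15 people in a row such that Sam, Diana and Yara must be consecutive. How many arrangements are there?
Treat the 3 as one block: (15-3+1)! × 3! = 6227020800 × 6 = 37362124800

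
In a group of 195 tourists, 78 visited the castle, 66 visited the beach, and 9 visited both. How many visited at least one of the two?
|A∪B| = |A| + |B| - |A∩B| = 78 + 66 - 9 = 135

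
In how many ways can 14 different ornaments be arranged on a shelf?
14! = 87178291200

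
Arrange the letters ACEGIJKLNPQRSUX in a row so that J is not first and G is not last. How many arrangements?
By inclusion-exclusion: 15! - 2×(15-1)! + (15-2)! = 1307674368000 - 174356582400 + 6227020800 = 1139544806400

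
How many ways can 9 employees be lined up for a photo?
9! = 362880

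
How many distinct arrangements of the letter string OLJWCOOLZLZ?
11! / (3! × 1! × 3! × 1! × 2! × 1!) = 554400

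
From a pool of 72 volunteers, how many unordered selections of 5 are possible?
C(72,5) = 72!/(5!×67!) = 13991544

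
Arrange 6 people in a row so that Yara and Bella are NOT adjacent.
Total - adjacent = 6! - (6-1)!×2 = 720 - 240 = 480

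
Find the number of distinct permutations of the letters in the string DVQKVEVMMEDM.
12! / (3! × 3! × 1! × 2! × 2! × 1!) = 3326400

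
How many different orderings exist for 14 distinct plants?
14! = 87178291200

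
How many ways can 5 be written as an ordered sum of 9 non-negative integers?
C(5+9-1, 9-1) = C(13, 8) = 1287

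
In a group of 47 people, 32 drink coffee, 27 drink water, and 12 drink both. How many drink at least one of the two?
|A∪B| = |A| + |B| - |A∩B| = 32 + 27 - 12 = 47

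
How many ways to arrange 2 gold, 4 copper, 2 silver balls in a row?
8! / (2! × 4! × 2!) = 420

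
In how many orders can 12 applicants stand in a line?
12! = 479001600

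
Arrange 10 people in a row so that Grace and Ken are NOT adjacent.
Total - adjacent = 10! - (10-1)!×2 = 3628800 - 725760 = 2903040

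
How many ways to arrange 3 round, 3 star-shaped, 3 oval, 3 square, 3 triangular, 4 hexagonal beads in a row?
19! / (3! × 3! × 3! × 3! × 3! × 4!) = 651819168000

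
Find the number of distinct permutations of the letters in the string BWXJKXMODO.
10! / (2! × 1! × 1! × 1! × 1! × 1! × 2! × 1!) = 907200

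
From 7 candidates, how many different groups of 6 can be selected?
C(7,6) = 7!/(6!×1!) = 7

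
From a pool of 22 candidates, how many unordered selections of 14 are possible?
C(22,14) = 22!/(14!×8!) = 319770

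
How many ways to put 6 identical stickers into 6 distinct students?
C(6+6-1, 6-1) = C(11, 5) = 462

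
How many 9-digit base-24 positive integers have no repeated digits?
First digit: 23 choices (nonzero). Then descending: 23 × 23 × 22 × 21 × 20 × 19 × 18 × 17 × 16 = 454697591040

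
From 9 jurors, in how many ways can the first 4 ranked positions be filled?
P(9,4) = 9!/(9-4)! = 3024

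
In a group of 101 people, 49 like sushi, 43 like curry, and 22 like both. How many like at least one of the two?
|A∪B| = |A| + |B| - |A∩B| = 49 + 43 - 22 = 70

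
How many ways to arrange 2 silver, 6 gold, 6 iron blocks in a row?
14! / (2! × 6! × 6!) = 84084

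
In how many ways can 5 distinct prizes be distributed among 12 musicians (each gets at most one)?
P(12,5) = 12!/(12-5)! = 95040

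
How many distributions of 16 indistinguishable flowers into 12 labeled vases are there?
C(16+12-1, 12-1) = C(27, 11) = 13037895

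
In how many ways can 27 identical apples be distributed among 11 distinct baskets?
C(27+11-1, 11-1) = C(37, 10) = 348330136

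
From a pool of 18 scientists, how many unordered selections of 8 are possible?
C(18,8) = 18!/(8!×10!) = 43758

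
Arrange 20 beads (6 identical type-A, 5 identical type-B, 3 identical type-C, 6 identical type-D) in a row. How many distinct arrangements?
20! / (6! × 5! × 3! × 6!) = 6518191680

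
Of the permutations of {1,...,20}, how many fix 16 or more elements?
Exactly j fixed points: C(20,j)·!(20-j); sum over j ≥ 16 (derangement numbers via !m = (m-1)·(!(m-1) + !(m-2)): !0..!4 = 1, 0, 1, 2, 9). Σ_{j=16}^{20} C(20,j)·!(20-j) = C(20,16)·!4 + C(20,17)·!3 + C(20,18)·!2 + C(20,19)·!1 + C(20,20)·!0 = 4845·9 + 1140·2 + 190·1 + 20·0 + 1·1 = 46076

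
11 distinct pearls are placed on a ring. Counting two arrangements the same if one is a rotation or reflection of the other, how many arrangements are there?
(11-1)!/2 = 3628800/2 = 1814400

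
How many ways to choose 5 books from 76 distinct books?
C(76,5) = 76!/(5!×71!) = 18474840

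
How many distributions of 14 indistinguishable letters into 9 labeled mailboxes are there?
C(14+9-1, 9-1) = C(22, 8) = 319770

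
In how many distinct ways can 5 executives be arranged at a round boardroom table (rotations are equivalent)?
Circular: fix one position, arrange the rest. (5-1)! = 24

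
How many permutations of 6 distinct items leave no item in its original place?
!6 = Σ_{j=0}^{6} (-1)^j·6!/j! = 720 - 720 + 360 - 120 + 30 - 6 + 1 = 265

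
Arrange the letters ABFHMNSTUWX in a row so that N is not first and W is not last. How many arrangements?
By inclusion-exclusion: 11! - 2×(11-1)! + (11-2)! = 39916800 - 7257600 + 362880 = 33022080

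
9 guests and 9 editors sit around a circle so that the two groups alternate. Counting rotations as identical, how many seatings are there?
Fix one of the guests: (9-1)! ways for the remaining guests, × 9! ways for the editors = 40320 × 362880 = 14631321600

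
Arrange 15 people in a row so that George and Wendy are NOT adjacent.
Total - adjacent = 15! - (15-1)!×2 = 1307674368000 - 174356582400 = 1133317785600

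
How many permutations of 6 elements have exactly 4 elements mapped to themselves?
Choose the 4 fixed points C(6,4) = 15, derange the rest: !2 = Σ_{j=0}^{2} (-1)^j·2!/j! = 2 - 2 + 1 = 1. Product = 15 × 1 = 15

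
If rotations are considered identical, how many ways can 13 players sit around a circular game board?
Circular: fix one position, arrange the rest. (13-1)! = 479001600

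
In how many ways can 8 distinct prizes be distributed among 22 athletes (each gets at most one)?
P(22,8) = 22!/(22-8)! = 12893126400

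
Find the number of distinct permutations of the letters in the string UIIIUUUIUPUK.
12! / (6! × 4! × 1! × 1!) = 27720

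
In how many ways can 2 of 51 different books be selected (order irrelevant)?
C(51,2) = 51!/(2!×49!) = 1275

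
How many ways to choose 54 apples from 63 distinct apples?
C(63,54) = 63!/(54!×9!) = 23667689815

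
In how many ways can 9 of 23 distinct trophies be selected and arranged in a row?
P(23,9) = 23!/(23-9)! = 296541907200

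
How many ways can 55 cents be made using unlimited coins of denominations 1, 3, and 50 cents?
Coefficient of x^55 in 1/(1-x^1) · 1/(1-x^3) · 1/(1-x^50). Case on j = number of 50-cent coins (j = 0..1); remainder r = 55 - 50j is made from {1,3} in ⌊r/3⌋+1 ways. r = 55, 5 → 19 + 2 = 21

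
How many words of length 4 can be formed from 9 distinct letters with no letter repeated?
P(9,4) = 9!/(9-4)! = 3024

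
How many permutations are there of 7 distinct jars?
7! = 5040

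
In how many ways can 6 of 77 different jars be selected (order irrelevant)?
C(77,6) = 77!/(6!×71!) = 237093780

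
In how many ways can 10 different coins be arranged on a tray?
10! = 3628800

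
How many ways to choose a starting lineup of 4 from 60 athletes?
C(60,4) = 60!/(4!×56!) = 487635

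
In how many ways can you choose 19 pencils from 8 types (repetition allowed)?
C(19+8-1, 8-1) = C(26, 7) = 657800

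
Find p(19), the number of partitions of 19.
Pentagonal recurrence p(n) = p(n-1) + p(n-2) - p(n-5) - p(n-7) + p(n-12) + p(n-15) - ... gives p(0..18) = 1, 1, 2, 3, 5, 7, 11, 15, 22, 30, 42, 56, 77, 101, 135, 176, 231, 297, 385. p(19) = p(18) + p(17) - p(14) - p(12) + p(7) + p(4) = 385 + 297 - 135 - 77 + 15 + 5 = 490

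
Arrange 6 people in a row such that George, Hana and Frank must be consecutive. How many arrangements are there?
Treat the 3 as one block: (6-3+1)! × 3! = 24 × 6 = 144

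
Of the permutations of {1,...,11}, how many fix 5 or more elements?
Exactly j fixed points: C(11,j)·!(11-j); sum over j ≥ 5 (derangement numbers via !m = (m-1)·(!(m-1) + !(m-2)): !0..!6 = 1, 0, 1, 2, 9, 44, 265). Σ_{j=5}^{11} C(11,j)·!(11-j) = C(11,5)·!6 + C(11,6)·!5 + C(11,7)·!4 + C(11,8)·!3 + C(11,9)·!2 + C(11,10)·!1 + C(11,11)·!0 = 462·265 + 462·44 + 330·9 + 165·2 + 55·1 + 11·0 + 1·1 = 146114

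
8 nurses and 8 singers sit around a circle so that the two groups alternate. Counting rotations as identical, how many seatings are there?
Fix one of the nurses: (8-1)! ways for the remaining nurses, × 8! ways for the singers = 5040 × 40320 = 203212800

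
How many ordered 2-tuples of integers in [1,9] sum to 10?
Coefficient of x^10 in (x + x² + ... + x^9)^2. By inclusion-exclusion on dice exceeding 9: Σ_j (-1)^j C(2,j)·C(10-1-9j, 1) = C(2,0)·C(9,1) = 1·9 = 9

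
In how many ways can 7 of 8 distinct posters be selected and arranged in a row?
P(8,7) = 8!/(8-7)! = 40320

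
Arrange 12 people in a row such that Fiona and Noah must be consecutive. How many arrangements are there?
Treat the 2 as one block: (12-2+1)! × 2! = 39916800 × 2 = 79833600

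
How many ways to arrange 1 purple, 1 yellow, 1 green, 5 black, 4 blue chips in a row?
12! / (1! × 1! × 1! × 5! × 4!) = 166320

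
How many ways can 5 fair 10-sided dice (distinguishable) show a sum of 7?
Coefficient of x^7 in (x + x² + ... + x^10)^5. By inclusion-exclusion on dice exceeding 10: Σ_j (-1)^j C(5,j)·C(7-1-10j, 4) = C(5,0)·C(6,4) = 1·15 = 15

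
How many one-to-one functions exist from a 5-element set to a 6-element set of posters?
P(6,5) = 6!/(6-5)! = 720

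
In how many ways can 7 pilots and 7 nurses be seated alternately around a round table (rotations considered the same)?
Fix one of the pilots: (7-1)! ways for the remaining pilots, × 7! ways for the nurses = 720 × 5040 = 3628800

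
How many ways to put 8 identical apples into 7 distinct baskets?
C(8+7-1, 7-1) = C(14, 6) = 3003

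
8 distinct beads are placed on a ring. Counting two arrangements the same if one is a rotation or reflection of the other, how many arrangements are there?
(8-1)!/2 = 5040/2 = 2520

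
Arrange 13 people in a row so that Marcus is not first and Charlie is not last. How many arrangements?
By inclusion-exclusion: 13! - 2×(13-1)! + (13-2)! = 6227020800 - 958003200 + 39916800 = 5308934400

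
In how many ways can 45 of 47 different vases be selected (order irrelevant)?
C(47,45) = 47!/(45!×2!) = 1081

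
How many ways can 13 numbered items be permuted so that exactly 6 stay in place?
Choose the 6 fixed points C(13,6) = 1716, derange the rest: !7 = Σ_{j=0}^{7} (-1)^j·7!/j! = 5040 - 5040 + 2520 - 840 + 210 - 42 + 7 - 1 = 1854. Product = 1716 × 1854 = 3181464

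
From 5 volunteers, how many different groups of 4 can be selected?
C(5,4) = 5!/(4!×1!) = 5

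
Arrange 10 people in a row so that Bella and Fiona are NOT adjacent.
Total - adjacent = 10! - (10-1)!×2 = 3628800 - 725760 = 2903040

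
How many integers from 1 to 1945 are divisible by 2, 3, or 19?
⌊1945/2⌋+⌊1945/3⌋+⌊1945/19⌋ - ⌊1945/6⌋-⌊1945/38⌋-⌊1945/57⌋ + ⌊1945/114⌋ = 972+648+102 - 324-51-34 + 17 = 1330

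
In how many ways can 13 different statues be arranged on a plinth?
13! = 6227020800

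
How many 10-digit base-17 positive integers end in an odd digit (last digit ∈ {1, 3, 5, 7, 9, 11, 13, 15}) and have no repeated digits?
Last∈{1,3,5,7,9,11,13,15}. Last=0: 0. Last nonzero: 8×15×P(15,8) = 31135104000. Total = 31135104000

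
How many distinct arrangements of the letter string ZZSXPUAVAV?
10! / (1! × 1! × 2! × 1! × 2! × 1! × 2!) = 453600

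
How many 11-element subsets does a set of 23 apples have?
C(23,11) = 23!/(11!×12!) = 1352078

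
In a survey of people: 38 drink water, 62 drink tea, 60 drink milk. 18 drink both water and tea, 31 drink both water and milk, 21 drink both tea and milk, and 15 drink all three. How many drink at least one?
|A∪B∪C| = 38+62+60-18-31-21+15 = 105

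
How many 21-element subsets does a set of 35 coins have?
C(35,21) = 35!/(21!×14!) = 2319959400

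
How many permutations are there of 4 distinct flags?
4! = 24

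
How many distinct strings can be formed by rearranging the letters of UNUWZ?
5! / (1! × 2! × 1! × 1!) = 60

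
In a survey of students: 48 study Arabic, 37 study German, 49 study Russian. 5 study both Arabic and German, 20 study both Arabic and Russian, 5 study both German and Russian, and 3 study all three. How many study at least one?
|A∪B∪C| = 48+37+49-5-20-5+3 = 107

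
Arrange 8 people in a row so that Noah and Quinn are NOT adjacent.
Total - adjacent = 8! - (8-1)!×2 = 40320 - 10080 = 30240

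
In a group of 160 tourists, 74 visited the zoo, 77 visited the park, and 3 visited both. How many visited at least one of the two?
|A∪B| = |A| + |B| - |A∩B| = 74 + 77 - 3 = 148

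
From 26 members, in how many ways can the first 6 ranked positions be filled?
P(26,6) = 26!/(26-6)! = 165765600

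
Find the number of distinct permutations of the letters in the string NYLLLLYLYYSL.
12! / (6! × 4! × 1! × 1!) = 27720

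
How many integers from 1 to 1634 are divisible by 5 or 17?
⌊1634/5⌋ + ⌊1634/17⌋ - ⌊1634/85⌋ = 326 + 96 - 19 = 403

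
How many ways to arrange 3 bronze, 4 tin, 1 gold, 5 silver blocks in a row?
13! / (3! × 4! × 1! × 5!) = 360360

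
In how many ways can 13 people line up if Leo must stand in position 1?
Fix one position: (13-1)! = 479001600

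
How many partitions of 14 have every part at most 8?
Let r_j(i) = number of partitions of i into parts ≤ j, for i = 0..14. r_1(i) = 1 for all i; r_j(i) = r_{j-1}(i) + r_j(i-j). Rows j = 2..8: ≤2: 1 1 2 2 3 3 4 4 5 5 6 6 7 7 8; ≤3: 1 1 2 3 4 5 7 8 10 12 14 16 19 21 24; ≤4: 1 1 2 3 5 6 9 11 15 18 23 27 34 39 47; ≤5: 1 1 2 3 5 7 10 13 18 23 30 37 47 57 70; ≤6: 1 1 2 3 5 7 11 14 20 26 35 44 58 71 90; ≤7: 1 1 2 3 5 7 11 15 21 28 38 49 65 82 105; ≤8: 1 1 2 3 5 7 11 15 22 29 40 52 70 89 116. r_8(14) = 116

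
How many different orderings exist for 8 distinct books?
8! = 40320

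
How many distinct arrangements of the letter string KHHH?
4! / (3! × 1!) = 4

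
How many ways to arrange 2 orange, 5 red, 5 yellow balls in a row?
12! / (2! × 5! × 5!) = 16632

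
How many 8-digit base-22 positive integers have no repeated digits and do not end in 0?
Last digit: 21 nonzero choices. First digit: 20 (nonzero, ≠last). Middle 6: P(20,6) = 27907200. Total = 11721024000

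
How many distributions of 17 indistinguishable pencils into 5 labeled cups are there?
C(17+5-1, 5-1) = C(21, 4) = 5985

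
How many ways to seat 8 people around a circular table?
Circular: fix one position, arrange the rest. (8-1)! = 5040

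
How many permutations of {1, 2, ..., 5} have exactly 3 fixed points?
Choose the 3 fixed points C(5,3) = 10, derange the rest: !2 = Σ_{j=0}^{2} (-1)^j·2!/j! = 2 - 2 + 1 = 1. Product = 10 × 1 = 10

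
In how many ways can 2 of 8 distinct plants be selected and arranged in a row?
P(8,2) = 8!/(8-2)! = 56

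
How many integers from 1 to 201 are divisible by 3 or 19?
⌊201/3⌋ + ⌊201/19⌋ - ⌊201/57⌋ = 67 + 10 - 3 = 74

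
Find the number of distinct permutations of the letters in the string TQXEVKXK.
8! / (1! × 1! × 1! × 2! × 2! × 1!) = 10080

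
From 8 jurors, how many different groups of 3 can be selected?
C(8,3) = 8!/(3!×5!) = 56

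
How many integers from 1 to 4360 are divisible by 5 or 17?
⌊4360/5⌋ + ⌊4360/17⌋ - ⌊4360/85⌋ = 872 + 256 - 51 = 1077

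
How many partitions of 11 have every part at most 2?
Let r_j(i) = number of partitions of i into parts ≤ j, for i = 0..11. r_1(i) = 1 for all i; r_j(i) = r_{j-1}(i) + r_j(i-j). Rows j = 2..2: ≤2: 1 1 2 2 3 3 4 4 5 5 6 6. r_2(11) = 6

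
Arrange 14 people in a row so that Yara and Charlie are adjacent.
Treat as block: (14-1)! × 2! = 6227020800 × 2 = 12454041600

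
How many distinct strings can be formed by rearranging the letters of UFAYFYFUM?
9! / (2! × 1! × 3! × 1! × 2!) = 15120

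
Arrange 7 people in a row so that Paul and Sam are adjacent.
Treat as block: (7-1)! × 2! = 720 × 2 = 1440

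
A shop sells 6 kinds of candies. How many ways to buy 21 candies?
C(21+6-1, 6-1) = C(26, 5) = 65780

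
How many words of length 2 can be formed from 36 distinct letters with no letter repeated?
P(36,2) = 36!/(36-2)! = 1260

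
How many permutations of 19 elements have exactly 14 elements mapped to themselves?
Choose the 14 fixed points C(19,14) = 11628, derange the rest: !5 = Σ_{j=0}^{5} (-1)^j·5!/j! = 120 - 120 + 60 - 20 + 5 - 1 = 44. Product = 11628 × 44 = 511632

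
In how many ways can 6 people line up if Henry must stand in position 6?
Fix one position: (6-1)! = 120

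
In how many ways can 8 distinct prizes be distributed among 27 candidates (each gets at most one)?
P(27,8) = 27!/(27-8)! = 89513424000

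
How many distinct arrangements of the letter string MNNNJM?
6! / (2! × 3! × 1!) = 60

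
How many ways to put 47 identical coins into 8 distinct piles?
C(47+8-1, 8-1) = C(54, 7) = 177100560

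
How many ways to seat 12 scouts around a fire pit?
Circular: fix one position, arrange the rest. (12-1)! = 39916800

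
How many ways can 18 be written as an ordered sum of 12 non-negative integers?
C(18+12-1, 12-1) = C(29, 11) = 34597290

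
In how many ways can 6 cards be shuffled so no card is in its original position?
!6 = Σ_{j=0}^{6} (-1)^j·6!/j! = 720 - 720 + 360 - 120 + 30 - 6 + 1 = 265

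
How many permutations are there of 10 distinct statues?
10! = 3628800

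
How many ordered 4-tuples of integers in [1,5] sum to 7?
Coefficient of x^7 in (x + x² + ... + x^5)^4. By inclusion-exclusion on dice exceeding 5: Σ_j (-1)^j C(4,j)·C(7-1-5j, 3) = C(4,0)·C(6,3) = 1·20 = 20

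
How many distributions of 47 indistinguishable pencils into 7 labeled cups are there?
C(47+7-1, 7-1) = C(53, 6) = 22957480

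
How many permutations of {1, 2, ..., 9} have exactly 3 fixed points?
Choose the 3 fixed points C(9,3) = 84, derange the rest: !6 = Σ_{j=0}^{6} (-1)^j·6!/j! = 720 - 720 + 360 - 120 + 30 - 6 + 1 = 265. Product = 84 × 265 = 22260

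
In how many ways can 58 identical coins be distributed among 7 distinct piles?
C(58+7-1, 7-1) = C(64, 6) = 74974368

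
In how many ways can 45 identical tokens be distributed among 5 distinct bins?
C(45+5-1, 5-1) = C(49, 4) = 211876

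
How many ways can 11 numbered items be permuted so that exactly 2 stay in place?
Choose the 2 fixed points C(11,2) = 55, derange the rest: !9 = Σ_{j=0}^{9} (-1)^j·9!/j! = 362880 - 362880 + 181440 - 60480 + 15120 - 3024 + 504 - 72 + 9 - 1 = 133496. Product = 55 × 133496 = 7342280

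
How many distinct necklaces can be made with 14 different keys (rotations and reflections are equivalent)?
(14-1)!/2 = 6227020800/2 = 3113510400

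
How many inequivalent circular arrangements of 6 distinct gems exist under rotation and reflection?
(6-1)!/2 = 120/2 = 60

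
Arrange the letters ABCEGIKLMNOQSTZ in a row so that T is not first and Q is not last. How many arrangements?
By inclusion-exclusion: 15! - 2×(15-1)! + (15-2)! = 1307674368000 - 174356582400 + 6227020800 = 1139544806400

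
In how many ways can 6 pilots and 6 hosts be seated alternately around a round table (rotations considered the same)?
Fix one of the pilots: (6-1)! ways for the remaining pilots, × 6! ways for the hosts = 120 × 720 = 86400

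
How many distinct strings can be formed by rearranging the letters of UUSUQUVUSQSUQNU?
15! / (1! × 3! × 7! × 1! × 3!) = 7207200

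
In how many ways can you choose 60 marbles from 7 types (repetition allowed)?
C(60+7-1, 7-1) = C(66, 6) = 90858768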